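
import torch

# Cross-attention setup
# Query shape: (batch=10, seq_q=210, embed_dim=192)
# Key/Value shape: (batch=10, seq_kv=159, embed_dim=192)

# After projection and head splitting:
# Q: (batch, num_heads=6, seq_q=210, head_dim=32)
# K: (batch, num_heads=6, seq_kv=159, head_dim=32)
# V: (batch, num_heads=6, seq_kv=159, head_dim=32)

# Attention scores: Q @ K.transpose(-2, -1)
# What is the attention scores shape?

Input shape: (10, 210, 192)
Output shape: (10, 6, 210, 159)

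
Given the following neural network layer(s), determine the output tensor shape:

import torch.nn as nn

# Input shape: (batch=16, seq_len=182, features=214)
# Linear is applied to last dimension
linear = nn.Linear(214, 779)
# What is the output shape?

Input shape: (16, 182, 214)
Output shape: (16, 182, 779)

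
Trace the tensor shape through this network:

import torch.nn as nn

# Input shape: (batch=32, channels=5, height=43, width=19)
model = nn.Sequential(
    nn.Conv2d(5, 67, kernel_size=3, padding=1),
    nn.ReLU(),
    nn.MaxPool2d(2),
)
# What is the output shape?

Input shape: (32, 5, 43, 19)
  -> after Conv2d: (32, 67, 43, 19)
  -> after ReLU: (32, 67, 43, 19)
Output shape: (32, 67, 21, 9)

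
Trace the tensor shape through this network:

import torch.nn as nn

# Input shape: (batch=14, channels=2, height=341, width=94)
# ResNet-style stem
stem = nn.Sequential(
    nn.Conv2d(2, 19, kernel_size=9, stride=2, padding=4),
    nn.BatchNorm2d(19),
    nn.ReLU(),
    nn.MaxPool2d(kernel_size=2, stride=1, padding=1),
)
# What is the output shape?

Input shape: (14, 2, 341, 94)
  -> after Conv2d 9x9 stride=2: (14, 19, 171, 47)
Output shape: (14, 19, 172, 48)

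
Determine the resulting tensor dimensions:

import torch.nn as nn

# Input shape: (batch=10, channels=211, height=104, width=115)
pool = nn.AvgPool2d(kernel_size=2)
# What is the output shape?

Input shape: (10, 211, 104, 115)
Output shape: (10, 211, 52, 57)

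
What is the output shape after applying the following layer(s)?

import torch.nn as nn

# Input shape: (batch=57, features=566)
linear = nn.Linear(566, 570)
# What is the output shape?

Input shape: (57, 566)
Output shape: (57, 570)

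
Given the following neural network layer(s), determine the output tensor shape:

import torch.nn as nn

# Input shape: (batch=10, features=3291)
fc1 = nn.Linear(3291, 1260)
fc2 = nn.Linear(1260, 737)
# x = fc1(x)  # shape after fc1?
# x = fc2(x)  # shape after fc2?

Input shape: (10, 3291)
  -> after fc1: (10, 1260)
Output shape: (10, 737)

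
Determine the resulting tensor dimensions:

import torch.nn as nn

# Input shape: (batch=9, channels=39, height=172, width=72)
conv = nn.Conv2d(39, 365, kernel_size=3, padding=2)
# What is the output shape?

Input shape: (9, 39, 172, 72)
Output shape: (9, 365, 174, 74)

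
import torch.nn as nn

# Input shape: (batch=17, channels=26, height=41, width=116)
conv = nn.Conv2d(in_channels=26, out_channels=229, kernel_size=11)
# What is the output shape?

Input shape: (17, 26, 41, 116)
Output shape: (17, 229, 31, 106)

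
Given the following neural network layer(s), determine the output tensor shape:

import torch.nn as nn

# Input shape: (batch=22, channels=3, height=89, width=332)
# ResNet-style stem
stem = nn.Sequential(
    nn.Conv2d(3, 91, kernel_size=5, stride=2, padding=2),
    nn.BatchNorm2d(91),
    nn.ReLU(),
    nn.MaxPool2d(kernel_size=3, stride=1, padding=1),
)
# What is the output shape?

Input shape: (22, 3, 89, 332)
  -> after Conv2d 5x5 stride=2: (22, 91, 45, 166)
Output shape: (22, 91, 45, 166)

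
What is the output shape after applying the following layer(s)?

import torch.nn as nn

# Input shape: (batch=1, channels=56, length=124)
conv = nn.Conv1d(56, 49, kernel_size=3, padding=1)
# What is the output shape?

Input shape: (1, 56, 124)
Output shape: (1, 49, 124)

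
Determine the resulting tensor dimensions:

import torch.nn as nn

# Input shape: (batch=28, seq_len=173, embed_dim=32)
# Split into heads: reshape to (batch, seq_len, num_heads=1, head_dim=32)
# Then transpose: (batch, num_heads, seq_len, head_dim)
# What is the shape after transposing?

Input shape: (28, 173, 32)
  -> after reshape: (28, 173, 1, 32)
Output shape: (28, 1, 173, 32)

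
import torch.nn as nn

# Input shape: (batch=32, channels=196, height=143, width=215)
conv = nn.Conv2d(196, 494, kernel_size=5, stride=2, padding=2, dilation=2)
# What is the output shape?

Input shape: (32, 196, 143, 215)
Output shape: (32, 494, 70, 106)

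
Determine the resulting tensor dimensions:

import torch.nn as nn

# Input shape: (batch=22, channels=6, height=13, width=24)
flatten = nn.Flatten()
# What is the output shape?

Input shape: (22, 6, 13, 24)
Output shape: (22, 1872)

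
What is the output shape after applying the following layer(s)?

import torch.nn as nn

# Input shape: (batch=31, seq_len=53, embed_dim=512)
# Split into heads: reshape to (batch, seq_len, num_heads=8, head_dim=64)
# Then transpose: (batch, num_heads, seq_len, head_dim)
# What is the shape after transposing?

Input shape: (31, 53, 512)
  -> after reshape: (31, 53, 8, 64)
Output shape: (31, 8, 53, 64)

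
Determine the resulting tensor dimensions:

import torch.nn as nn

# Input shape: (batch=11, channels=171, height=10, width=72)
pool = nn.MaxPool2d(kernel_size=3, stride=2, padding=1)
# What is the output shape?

Input shape: (11, 171, 10, 72)
Output shape: (11, 171, 5, 36)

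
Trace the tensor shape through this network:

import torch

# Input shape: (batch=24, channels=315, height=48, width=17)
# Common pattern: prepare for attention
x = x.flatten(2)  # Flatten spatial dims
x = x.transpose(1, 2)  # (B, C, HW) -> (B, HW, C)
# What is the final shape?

Input shape: (24, 315, 48, 17)
  -> after flatten(2): (24, 315, 816)
Output shape: (24, 816, 315)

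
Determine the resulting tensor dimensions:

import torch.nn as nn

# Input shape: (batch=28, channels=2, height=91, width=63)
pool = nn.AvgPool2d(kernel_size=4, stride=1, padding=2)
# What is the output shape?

Input shape: (28, 2, 91, 63)
Output shape: (28, 2, 92, 64)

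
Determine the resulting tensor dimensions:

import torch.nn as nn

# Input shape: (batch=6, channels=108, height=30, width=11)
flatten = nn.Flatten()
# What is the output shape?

Input shape: (6, 108, 30, 11)
Output shape: (6, 35640)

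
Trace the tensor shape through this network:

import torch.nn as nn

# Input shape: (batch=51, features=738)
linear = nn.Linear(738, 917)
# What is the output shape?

Input shape: (51, 738)
Output shape: (51, 917)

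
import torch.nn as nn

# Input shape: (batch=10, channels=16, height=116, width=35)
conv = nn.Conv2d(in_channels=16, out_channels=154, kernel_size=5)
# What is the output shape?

Input shape: (10, 16, 116, 35)
Output shape: (10, 154, 112, 31)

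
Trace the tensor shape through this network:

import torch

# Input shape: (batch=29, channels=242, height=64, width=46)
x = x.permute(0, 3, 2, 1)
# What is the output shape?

Input shape: (29, 242, 64, 46)
Output shape: (29, 46, 64, 242)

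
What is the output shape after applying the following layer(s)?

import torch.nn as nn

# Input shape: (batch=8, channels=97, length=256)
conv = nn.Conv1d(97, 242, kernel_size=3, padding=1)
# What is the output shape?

Input shape: (8, 97, 256)
Output shape: (8, 242, 256)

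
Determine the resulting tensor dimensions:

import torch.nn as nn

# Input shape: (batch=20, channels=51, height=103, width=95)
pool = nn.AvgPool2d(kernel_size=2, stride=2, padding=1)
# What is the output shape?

Input shape: (20, 51, 103, 95)
Output shape: (20, 51, 52, 48)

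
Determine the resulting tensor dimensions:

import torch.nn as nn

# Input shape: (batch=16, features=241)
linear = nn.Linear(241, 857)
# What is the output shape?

Input shape: (16, 241)
Output shape: (16, 857)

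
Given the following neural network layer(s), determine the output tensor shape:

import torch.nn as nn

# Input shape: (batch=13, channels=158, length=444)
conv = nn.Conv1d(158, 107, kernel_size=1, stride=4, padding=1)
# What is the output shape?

Input shape: (13, 158, 444)
Output shape: (13, 107, 112)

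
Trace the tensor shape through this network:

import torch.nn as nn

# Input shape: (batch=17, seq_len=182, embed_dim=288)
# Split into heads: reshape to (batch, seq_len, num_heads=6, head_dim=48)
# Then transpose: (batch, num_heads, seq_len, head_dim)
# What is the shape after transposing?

Input shape: (17, 182, 288)
  -> after reshape: (17, 182, 6, 48)
Output shape: (17, 6, 182, 48)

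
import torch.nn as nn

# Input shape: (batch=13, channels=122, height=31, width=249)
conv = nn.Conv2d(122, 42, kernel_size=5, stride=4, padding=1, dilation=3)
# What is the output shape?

Input shape: (13, 122, 31, 249)
Output shape: (13, 42, 6, 60)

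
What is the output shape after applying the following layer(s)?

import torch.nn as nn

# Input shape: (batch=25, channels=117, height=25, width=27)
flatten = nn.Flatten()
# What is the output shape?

Input shape: (25, 117, 25, 27)
Output shape: (25, 78975)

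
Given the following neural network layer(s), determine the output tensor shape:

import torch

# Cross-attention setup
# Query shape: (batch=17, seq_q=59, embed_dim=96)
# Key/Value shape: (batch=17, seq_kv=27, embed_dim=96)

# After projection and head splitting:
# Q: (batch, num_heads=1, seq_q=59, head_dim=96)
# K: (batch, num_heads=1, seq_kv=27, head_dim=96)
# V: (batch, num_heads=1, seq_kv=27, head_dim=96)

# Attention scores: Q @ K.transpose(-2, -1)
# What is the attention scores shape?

Input shape: (17, 59, 96)
Output shape: (17, 1, 59, 27)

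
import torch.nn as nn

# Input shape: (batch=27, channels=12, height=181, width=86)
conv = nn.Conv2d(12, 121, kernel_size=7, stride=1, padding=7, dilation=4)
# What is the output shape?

Input shape: (27, 12, 181, 86)
Output shape: (27, 121, 171, 76)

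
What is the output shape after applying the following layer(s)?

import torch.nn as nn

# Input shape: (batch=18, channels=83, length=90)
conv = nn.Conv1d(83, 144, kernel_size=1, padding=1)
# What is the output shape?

Input shape: (18, 83, 90)
Output shape: (18, 144, 92)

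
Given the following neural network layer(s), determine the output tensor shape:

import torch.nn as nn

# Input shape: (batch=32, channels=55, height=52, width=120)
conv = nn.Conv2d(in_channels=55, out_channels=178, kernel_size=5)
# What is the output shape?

Input shape: (32, 55, 52, 120)
Output shape: (32, 178, 48, 116)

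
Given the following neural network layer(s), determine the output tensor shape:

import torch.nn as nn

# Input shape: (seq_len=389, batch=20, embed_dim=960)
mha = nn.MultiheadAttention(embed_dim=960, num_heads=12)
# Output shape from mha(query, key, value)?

Input shape: (389, 20, 960)
Output shape: (389, 20, 960)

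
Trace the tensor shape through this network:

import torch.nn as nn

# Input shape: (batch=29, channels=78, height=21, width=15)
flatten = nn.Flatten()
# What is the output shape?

Input shape: (29, 78, 21, 15)
Output shape: (29, 24570)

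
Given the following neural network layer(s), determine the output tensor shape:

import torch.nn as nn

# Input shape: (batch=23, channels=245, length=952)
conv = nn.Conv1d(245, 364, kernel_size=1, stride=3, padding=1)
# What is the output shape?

Input shape: (23, 245, 952)
Output shape: (23, 364, 318)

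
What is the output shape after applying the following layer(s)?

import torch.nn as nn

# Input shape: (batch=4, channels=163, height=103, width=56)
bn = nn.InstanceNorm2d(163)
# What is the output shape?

Input shape: (4, 163, 103, 56)
Output shape: (4, 163, 103, 56)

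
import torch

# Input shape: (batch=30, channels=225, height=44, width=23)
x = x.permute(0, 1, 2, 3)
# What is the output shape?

Input shape: (30, 225, 44, 23)
Output shape: (30, 225, 44, 23)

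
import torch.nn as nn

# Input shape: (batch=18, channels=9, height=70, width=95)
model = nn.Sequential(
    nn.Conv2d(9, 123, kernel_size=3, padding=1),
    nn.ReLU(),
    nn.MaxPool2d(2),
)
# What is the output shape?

Input shape: (18, 9, 70, 95)
  -> after Conv2d: (18, 123, 70, 95)
  -> after ReLU: (18, 123, 70, 95)
Output shape: (18, 123, 35, 47)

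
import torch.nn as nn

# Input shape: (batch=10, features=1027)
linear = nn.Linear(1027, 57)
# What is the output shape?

Input shape: (10, 1027)
Output shape: (10, 57)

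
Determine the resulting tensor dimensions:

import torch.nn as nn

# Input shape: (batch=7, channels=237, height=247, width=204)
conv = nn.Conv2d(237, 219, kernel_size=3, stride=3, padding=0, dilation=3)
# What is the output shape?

Input shape: (7, 237, 247, 204)
Output shape: (7, 219, 81, 66)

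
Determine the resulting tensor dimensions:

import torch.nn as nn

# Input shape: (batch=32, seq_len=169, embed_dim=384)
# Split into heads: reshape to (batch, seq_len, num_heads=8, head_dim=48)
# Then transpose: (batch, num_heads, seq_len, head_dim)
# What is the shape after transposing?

Input shape: (32, 169, 384)
  -> after reshape: (32, 169, 8, 48)
Output shape: (32, 8, 169, 48)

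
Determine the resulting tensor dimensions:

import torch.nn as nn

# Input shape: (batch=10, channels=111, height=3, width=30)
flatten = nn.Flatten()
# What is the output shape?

Input shape: (10, 111, 3, 30)
Output shape: (10, 9990)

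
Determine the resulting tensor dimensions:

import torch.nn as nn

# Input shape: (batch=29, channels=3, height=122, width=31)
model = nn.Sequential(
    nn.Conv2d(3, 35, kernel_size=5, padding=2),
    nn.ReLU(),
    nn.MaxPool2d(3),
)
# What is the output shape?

Input shape: (29, 3, 122, 31)
  -> after Conv2d: (29, 35, 122, 31)
  -> after ReLU: (29, 35, 122, 31)
Output shape: (29, 35, 40, 10)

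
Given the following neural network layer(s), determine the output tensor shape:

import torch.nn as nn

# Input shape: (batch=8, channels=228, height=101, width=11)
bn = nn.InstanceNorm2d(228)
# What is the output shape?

Input shape: (8, 228, 101, 11)
Output shape: (8, 228, 101, 11)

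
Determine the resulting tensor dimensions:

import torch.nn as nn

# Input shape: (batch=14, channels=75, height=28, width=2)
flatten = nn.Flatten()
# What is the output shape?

Input shape: (14, 75, 28, 2)
Output shape: (14, 4200)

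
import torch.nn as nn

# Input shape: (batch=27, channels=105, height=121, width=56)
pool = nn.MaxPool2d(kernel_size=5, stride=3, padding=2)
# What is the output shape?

Input shape: (27, 105, 121, 56)
Output shape: (27, 105, 41, 19)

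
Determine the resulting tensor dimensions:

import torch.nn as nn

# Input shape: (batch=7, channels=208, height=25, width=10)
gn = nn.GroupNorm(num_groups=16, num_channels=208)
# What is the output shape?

Input shape: (7, 208, 25, 10)
Output shape: (7, 208, 25, 10)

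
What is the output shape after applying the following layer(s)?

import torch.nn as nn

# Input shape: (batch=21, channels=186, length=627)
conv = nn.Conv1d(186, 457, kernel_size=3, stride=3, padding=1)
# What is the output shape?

Input shape: (21, 186, 627)
Output shape: (21, 457, 209)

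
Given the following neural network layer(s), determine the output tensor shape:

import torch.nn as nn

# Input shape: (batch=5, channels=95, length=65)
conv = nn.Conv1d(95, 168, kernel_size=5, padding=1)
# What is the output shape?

Input shape: (5, 95, 65)
Output shape: (5, 168, 63)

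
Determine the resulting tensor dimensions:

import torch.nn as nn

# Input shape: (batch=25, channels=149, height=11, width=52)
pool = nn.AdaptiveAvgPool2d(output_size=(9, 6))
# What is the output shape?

Input shape: (25, 149, 11, 52)
Output shape: (25, 149, 9, 6)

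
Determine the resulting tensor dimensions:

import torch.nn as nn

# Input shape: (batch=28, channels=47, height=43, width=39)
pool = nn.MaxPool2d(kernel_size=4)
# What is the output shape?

Input shape: (28, 47, 43, 39)
Output shape: (28, 47, 10, 9)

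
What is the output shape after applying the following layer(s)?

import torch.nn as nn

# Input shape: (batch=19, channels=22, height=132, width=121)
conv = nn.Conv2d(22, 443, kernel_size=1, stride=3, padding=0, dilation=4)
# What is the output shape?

Input shape: (19, 22, 132, 121)
Output shape: (19, 443, 44, 41)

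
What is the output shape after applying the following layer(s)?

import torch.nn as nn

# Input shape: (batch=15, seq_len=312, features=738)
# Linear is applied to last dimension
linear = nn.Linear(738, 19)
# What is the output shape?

Input shape: (15, 312, 738)
Output shape: (15, 312, 19)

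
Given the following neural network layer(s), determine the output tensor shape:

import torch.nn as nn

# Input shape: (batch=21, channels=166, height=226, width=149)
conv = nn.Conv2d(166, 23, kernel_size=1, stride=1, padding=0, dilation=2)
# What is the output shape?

Input shape: (21, 166, 226, 149)
Output shape: (21, 23, 226, 149)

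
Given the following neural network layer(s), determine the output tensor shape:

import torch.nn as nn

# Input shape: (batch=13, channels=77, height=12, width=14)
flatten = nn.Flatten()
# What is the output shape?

Input shape: (13, 77, 12, 14)
Output shape: (13, 12936)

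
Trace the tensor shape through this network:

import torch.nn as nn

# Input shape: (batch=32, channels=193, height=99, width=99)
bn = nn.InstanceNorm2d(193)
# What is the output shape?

Input shape: (32, 193, 99, 99)
Output shape: (32, 193, 99, 99)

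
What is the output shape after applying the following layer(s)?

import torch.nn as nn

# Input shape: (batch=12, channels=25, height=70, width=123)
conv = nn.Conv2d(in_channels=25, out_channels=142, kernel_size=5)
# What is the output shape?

Input shape: (12, 25, 70, 123)
Output shape: (12, 142, 66, 119)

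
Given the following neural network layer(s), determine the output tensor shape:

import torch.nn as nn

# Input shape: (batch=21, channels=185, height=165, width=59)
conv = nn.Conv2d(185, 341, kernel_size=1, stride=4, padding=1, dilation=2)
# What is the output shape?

Input shape: (21, 185, 165, 59)
Output shape: (21, 341, 42, 16)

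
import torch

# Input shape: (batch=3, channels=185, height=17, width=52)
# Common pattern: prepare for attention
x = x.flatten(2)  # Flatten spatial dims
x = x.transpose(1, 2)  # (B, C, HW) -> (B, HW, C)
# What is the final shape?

Input shape: (3, 185, 17, 52)
  -> after flatten(2): (3, 185, 884)
Output shape: (3, 884, 185)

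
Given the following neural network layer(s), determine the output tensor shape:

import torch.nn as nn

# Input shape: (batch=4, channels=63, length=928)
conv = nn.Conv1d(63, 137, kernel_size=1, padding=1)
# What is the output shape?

Input shape: (4, 63, 928)
Output shape: (4, 137, 930)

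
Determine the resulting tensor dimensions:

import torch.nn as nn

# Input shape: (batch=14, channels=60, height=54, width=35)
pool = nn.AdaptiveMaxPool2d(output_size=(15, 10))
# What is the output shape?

Input shape: (14, 60, 54, 35)
Output shape: (14, 60, 15, 10)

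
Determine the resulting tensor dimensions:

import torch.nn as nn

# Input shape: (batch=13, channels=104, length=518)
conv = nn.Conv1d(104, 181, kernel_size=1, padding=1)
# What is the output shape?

Input shape: (13, 104, 518)
Output shape: (13, 181, 520)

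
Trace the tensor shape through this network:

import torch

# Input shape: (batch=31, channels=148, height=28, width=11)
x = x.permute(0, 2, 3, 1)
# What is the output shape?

Input shape: (31, 148, 28, 11)
Output shape: (31, 28, 11, 148)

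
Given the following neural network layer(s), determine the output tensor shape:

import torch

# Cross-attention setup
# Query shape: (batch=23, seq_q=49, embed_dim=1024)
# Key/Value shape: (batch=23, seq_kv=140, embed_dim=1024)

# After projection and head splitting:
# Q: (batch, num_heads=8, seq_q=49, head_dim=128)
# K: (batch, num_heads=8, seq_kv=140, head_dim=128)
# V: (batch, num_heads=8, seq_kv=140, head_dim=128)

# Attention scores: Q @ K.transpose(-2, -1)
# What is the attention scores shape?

Input shape: (23, 49, 1024)
Output shape: (23, 8, 49, 140)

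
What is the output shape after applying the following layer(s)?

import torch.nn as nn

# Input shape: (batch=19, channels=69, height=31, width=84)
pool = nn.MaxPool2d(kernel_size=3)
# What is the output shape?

Input shape: (19, 69, 31, 84)
Output shape: (19, 69, 10, 28)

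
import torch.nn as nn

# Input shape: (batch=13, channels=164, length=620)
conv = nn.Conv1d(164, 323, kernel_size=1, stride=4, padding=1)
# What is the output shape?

Input shape: (13, 164, 620)
Output shape: (13, 323, 156)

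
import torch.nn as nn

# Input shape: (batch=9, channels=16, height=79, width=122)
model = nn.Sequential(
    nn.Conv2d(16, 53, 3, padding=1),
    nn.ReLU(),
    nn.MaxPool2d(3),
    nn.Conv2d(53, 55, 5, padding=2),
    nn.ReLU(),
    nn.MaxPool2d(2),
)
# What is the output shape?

Input shape: (9, 16, 79, 122)
  -> after first Conv2d: (9, 53, 79, 122)
  -> after first MaxPool2d: (9, 53, 26, 40)
  -> after second Conv2d: (9, 55, 26, 40)
Output shape: (9, 55, 13, 20)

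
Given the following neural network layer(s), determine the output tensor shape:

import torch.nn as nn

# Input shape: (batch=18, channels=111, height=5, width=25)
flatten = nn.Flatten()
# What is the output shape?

Input shape: (18, 111, 5, 25)
Output shape: (18, 13875)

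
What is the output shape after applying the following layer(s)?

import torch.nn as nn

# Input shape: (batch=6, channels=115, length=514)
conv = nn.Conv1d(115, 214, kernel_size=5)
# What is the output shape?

Input shape: (6, 115, 514)
Output shape: (6, 214, 510)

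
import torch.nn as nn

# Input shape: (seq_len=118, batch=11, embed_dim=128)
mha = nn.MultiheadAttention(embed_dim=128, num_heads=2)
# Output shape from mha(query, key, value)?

Input shape: (118, 11, 128)
Output shape: (118, 11, 128)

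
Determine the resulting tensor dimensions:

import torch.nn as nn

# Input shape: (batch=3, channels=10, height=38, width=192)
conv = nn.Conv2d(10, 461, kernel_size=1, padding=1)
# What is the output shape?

Input shape: (3, 10, 38, 192)
Output shape: (3, 461, 40, 194)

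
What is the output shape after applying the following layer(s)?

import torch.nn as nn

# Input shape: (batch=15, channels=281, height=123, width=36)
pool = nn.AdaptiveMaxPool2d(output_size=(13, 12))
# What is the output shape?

Input shape: (15, 281, 123, 36)
Output shape: (15, 281, 13, 12)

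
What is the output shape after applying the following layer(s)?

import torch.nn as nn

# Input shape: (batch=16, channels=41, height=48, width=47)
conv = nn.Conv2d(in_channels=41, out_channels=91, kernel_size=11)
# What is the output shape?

Input shape: (16, 41, 48, 47)
Output shape: (16, 91, 38, 37)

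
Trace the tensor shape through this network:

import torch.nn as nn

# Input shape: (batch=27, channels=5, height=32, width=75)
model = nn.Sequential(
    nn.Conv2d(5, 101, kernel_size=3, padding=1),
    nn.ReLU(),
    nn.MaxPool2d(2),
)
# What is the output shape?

Input shape: (27, 5, 32, 75)
  -> after Conv2d: (27, 101, 32, 75)
  -> after ReLU: (27, 101, 32, 75)
Output shape: (27, 101, 16, 37)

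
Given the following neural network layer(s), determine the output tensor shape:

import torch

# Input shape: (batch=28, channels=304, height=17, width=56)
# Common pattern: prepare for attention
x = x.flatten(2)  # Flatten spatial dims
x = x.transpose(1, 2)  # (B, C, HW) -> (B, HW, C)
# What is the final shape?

Input shape: (28, 304, 17, 56)
  -> after flatten(2): (28, 304, 952)
Output shape: (28, 952, 304)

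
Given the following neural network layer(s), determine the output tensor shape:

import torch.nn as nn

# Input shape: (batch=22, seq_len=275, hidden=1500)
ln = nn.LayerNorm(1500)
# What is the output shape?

Input shape: (22, 275, 1500)
Output shape: (22, 275, 1500)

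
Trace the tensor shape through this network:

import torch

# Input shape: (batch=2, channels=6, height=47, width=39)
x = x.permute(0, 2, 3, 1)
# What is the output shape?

Input shape: (2, 6, 47, 39)
Output shape: (2, 47, 39, 6)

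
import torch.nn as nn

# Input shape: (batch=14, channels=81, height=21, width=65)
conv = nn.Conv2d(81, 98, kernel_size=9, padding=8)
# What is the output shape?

Input shape: (14, 81, 21, 65)
Output shape: (14, 98, 29, 73)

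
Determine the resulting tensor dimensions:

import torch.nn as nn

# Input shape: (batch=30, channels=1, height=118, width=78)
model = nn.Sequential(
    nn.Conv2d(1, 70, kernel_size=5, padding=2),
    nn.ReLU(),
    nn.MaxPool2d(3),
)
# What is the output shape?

Input shape: (30, 1, 118, 78)
  -> after Conv2d: (30, 70, 118, 78)
  -> after ReLU: (30, 70, 118, 78)
Output shape: (30, 70, 39, 26)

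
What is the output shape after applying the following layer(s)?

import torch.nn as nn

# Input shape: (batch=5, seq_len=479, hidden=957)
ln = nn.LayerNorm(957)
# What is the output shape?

Input shape: (5, 479, 957)
Output shape: (5, 479, 957)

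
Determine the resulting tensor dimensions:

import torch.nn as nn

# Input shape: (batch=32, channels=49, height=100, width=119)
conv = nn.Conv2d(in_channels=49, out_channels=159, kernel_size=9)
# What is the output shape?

Input shape: (32, 49, 100, 119)
Output shape: (32, 159, 92, 111)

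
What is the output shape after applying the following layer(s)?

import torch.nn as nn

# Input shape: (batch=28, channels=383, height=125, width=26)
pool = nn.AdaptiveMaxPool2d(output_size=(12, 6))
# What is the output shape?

Input shape: (28, 383, 125, 26)
Output shape: (28, 383, 12, 6)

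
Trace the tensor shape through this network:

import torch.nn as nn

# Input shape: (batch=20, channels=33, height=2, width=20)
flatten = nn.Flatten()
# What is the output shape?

Input shape: (20, 33, 2, 20)
Output shape: (20, 1320)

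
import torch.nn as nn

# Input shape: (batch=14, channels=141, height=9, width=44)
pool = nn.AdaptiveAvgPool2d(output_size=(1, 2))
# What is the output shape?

Input shape: (14, 141, 9, 44)
Output shape: (14, 141, 1, 2)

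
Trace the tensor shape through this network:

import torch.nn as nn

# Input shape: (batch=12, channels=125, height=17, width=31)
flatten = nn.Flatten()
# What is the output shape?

Input shape: (12, 125, 17, 31)
Output shape: (12, 65875)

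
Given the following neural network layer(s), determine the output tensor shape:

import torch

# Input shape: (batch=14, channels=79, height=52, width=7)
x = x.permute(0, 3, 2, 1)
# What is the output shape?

Input shape: (14, 79, 52, 7)
Output shape: (14, 7, 52, 79)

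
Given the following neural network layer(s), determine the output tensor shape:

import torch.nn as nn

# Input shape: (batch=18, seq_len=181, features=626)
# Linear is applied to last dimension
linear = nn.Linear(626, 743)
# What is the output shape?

Input shape: (18, 181, 626)
Output shape: (18, 181, 743)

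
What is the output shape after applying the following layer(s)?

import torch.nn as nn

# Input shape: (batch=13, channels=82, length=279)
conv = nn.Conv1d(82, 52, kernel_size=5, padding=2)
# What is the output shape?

Input shape: (13, 82, 279)
Output shape: (13, 52, 279)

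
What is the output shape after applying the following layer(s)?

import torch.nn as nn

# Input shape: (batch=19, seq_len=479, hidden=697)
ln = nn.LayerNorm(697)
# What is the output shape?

Input shape: (19, 479, 697)
Output shape: (19, 479, 697)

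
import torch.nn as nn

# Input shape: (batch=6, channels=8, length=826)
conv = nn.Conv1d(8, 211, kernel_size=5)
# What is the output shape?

Input shape: (6, 8, 826)
Output shape: (6, 211, 822)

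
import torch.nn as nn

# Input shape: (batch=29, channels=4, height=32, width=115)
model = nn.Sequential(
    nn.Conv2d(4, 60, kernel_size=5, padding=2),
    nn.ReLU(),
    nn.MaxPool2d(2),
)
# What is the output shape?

Input shape: (29, 4, 32, 115)
  -> after Conv2d: (29, 60, 32, 115)
  -> after ReLU: (29, 60, 32, 115)
Output shape: (29, 60, 16, 57)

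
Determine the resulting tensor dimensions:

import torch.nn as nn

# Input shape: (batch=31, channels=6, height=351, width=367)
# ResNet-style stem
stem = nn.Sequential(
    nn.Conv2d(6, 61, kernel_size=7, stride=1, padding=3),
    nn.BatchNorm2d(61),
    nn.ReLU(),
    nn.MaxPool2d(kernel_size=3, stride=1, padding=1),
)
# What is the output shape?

Input shape: (31, 6, 351, 367)
  -> after Conv2d 7x7 stride=1: (31, 61, 351, 367)
Output shape: (31, 61, 351, 367)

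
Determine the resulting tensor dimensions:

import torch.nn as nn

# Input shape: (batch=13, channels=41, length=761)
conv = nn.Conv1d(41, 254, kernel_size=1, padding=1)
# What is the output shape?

Input shape: (13, 41, 761)
Output shape: (13, 254, 763)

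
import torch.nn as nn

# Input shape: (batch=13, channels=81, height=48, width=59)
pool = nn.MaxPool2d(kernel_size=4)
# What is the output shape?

Input shape: (13, 81, 48, 59)
Output shape: (13, 81, 12, 14)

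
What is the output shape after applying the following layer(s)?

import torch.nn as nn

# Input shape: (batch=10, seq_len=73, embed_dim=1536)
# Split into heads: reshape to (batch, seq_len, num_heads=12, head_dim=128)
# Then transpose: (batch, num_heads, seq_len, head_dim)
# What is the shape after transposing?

Input shape: (10, 73, 1536)
  -> after reshape: (10, 73, 12, 128)
Output shape: (10, 12, 73, 128)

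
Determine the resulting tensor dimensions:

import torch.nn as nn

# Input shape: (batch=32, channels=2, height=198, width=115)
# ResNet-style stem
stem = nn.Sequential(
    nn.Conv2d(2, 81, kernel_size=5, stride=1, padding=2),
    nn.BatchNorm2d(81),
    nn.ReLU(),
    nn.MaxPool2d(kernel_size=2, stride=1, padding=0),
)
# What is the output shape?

Input shape: (32, 2, 198, 115)
  -> after Conv2d 5x5 stride=1: (32, 81, 198, 115)
Output shape: (32, 81, 197, 114)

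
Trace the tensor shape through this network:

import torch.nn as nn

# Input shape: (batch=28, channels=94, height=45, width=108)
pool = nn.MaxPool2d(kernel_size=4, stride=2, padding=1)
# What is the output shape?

Input shape: (28, 94, 45, 108)
Output shape: (28, 94, 22, 54)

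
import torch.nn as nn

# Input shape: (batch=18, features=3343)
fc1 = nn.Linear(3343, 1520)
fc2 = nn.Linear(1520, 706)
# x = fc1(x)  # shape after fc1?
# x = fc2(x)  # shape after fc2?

Input shape: (18, 3343)
  -> after fc1: (18, 1520)
Output shape: (18, 706)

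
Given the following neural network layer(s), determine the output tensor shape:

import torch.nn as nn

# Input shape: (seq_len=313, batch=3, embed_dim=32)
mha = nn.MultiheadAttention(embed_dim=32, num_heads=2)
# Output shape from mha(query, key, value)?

Input shape: (313, 3, 32)
Output shape: (313, 3, 32)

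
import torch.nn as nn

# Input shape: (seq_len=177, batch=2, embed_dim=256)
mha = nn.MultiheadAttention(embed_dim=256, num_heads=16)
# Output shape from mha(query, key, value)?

Input shape: (177, 2, 256)
Output shape: (177, 2, 256)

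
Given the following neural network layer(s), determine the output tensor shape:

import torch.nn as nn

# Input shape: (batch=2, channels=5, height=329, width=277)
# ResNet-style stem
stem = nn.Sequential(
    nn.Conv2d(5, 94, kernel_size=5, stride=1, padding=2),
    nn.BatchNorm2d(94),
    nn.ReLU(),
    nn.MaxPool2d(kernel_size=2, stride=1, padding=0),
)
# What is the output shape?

Input shape: (2, 5, 329, 277)
  -> after Conv2d 5x5 stride=1: (2, 94, 329, 277)
Output shape: (2, 94, 328, 276)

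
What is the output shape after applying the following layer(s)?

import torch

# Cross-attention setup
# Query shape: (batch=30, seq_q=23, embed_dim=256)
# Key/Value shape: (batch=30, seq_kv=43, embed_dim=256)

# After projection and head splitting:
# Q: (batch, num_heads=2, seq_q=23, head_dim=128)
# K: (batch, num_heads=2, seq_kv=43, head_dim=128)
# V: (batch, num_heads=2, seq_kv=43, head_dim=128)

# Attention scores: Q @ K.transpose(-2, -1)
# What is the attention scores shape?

Input shape: (30, 23, 256)
Output shape: (30, 2, 23, 43)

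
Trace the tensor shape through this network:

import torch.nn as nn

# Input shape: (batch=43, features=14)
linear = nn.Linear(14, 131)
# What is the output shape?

Input shape: (43, 14)
Output shape: (43, 131)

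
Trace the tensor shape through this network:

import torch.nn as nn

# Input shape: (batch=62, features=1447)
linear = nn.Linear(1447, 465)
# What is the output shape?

Input shape: (62, 1447)
Output shape: (62, 465)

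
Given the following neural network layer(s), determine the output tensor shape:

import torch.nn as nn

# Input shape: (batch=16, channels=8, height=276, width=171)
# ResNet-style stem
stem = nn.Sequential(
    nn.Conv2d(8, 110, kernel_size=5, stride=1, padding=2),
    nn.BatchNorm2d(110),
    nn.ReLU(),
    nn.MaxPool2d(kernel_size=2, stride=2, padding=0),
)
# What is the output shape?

Input shape: (16, 8, 276, 171)
  -> after Conv2d 5x5 stride=1: (16, 110, 276, 171)
Output shape: (16, 110, 138, 85)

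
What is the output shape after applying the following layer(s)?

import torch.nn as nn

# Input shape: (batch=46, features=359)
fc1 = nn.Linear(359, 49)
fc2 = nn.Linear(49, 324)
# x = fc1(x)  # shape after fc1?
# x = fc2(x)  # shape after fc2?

Input shape: (46, 359)
  -> after fc1: (46, 49)
Output shape: (46, 324)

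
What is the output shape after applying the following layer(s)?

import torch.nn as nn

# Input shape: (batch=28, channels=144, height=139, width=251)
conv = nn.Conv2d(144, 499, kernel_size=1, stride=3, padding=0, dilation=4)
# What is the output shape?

Input shape: (28, 144, 139, 251)
Output shape: (28, 499, 47, 84)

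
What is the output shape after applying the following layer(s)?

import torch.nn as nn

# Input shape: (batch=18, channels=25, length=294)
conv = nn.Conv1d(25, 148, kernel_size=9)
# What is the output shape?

Input shape: (18, 25, 294)
Output shape: (18, 148, 286)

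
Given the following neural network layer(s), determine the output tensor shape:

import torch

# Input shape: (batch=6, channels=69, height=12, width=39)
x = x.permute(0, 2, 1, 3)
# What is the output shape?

Input shape: (6, 69, 12, 39)
Output shape: (6, 12, 69, 39)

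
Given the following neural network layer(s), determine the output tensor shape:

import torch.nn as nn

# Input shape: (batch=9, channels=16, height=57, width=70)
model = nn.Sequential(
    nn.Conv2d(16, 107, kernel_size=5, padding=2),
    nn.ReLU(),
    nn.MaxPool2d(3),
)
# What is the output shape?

Input shape: (9, 16, 57, 70)
  -> after Conv2d: (9, 107, 57, 70)
  -> after ReLU: (9, 107, 57, 70)
Output shape: (9, 107, 19, 23)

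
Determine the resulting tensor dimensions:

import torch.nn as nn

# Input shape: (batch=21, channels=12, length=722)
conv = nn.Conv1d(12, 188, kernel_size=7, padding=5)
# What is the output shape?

Input shape: (21, 12, 722)
Output shape: (21, 188, 726)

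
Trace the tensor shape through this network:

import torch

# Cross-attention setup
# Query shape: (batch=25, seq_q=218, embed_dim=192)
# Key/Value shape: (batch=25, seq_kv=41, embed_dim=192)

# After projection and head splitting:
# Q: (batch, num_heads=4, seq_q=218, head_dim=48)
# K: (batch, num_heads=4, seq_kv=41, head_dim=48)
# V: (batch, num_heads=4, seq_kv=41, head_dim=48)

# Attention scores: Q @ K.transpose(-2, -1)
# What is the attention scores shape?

Input shape: (25, 218, 192)
Output shape: (25, 4, 218, 41)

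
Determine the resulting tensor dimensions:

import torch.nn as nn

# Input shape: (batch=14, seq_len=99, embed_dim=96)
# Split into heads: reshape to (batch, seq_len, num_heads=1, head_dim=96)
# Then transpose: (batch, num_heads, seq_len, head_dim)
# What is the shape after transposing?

Input shape: (14, 99, 96)
  -> after reshape: (14, 99, 1, 96)
Output shape: (14, 1, 99, 96)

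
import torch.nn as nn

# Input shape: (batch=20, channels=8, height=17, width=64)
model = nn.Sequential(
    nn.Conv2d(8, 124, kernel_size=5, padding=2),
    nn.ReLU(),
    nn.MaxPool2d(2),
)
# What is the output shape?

Input shape: (20, 8, 17, 64)
  -> after Conv2d: (20, 124, 17, 64)
  -> after ReLU: (20, 124, 17, 64)
Output shape: (20, 124, 8, 32)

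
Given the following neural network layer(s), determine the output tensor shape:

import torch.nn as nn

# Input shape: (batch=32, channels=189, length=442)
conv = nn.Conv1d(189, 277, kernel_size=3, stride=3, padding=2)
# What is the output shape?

Input shape: (32, 189, 442)
Output shape: (32, 277, 148)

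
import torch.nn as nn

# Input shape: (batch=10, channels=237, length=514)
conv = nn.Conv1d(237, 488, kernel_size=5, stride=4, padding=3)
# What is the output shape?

Input shape: (10, 237, 514)
Output shape: (10, 488, 129)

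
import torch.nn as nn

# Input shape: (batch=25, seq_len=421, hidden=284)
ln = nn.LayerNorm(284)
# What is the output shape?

Input shape: (25, 421, 284)
Output shape: (25, 421, 284)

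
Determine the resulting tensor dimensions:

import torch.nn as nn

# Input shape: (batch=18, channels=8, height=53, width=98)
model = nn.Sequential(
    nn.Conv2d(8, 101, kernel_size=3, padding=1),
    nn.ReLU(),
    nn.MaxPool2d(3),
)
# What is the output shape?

Input shape: (18, 8, 53, 98)
  -> after Conv2d: (18, 101, 53, 98)
  -> after ReLU: (18, 101, 53, 98)
Output shape: (18, 101, 17, 32)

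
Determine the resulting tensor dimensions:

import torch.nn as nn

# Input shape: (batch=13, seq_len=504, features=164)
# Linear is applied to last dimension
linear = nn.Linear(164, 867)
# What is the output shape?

Input shape: (13, 504, 164)
Output shape: (13, 504, 867)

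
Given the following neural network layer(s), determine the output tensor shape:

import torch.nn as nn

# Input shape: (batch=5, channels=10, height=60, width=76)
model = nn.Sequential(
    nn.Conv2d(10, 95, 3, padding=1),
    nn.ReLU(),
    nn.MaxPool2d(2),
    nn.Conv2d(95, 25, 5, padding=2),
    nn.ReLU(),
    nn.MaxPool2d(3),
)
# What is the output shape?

Input shape: (5, 10, 60, 76)
  -> after first Conv2d: (5, 95, 60, 76)
  -> after first MaxPool2d: (5, 95, 30, 38)
  -> after second Conv2d: (5, 25, 30, 38)
Output shape: (5, 25, 10, 12)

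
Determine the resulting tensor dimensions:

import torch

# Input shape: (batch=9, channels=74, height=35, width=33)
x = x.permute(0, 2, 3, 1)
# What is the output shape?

Input shape: (9, 74, 35, 33)
Output shape: (9, 35, 33, 74)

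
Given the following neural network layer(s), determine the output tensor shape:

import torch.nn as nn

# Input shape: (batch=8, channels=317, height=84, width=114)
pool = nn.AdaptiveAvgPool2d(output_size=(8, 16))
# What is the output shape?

Input shape: (8, 317, 84, 114)
Output shape: (8, 317, 8, 16)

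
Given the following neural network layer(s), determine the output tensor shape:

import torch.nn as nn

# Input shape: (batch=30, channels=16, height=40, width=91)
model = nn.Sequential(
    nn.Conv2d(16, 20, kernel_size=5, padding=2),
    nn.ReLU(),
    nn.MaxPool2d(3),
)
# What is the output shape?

Input shape: (30, 16, 40, 91)
  -> after Conv2d: (30, 20, 40, 91)
  -> after ReLU: (30, 20, 40, 91)
Output shape: (30, 20, 13, 30)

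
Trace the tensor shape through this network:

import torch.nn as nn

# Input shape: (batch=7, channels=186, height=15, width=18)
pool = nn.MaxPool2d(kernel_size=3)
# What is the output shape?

Input shape: (7, 186, 15, 18)
Output shape: (7, 186, 5, 6)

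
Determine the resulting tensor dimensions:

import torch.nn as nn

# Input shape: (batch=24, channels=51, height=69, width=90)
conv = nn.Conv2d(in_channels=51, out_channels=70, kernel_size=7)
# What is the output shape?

Input shape: (24, 51, 69, 90)
Output shape: (24, 70, 63, 84)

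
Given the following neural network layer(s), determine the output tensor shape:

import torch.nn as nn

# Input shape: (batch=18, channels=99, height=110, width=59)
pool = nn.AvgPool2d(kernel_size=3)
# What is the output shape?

Input shape: (18, 99, 110, 59)
Output shape: (18, 99, 36, 19)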